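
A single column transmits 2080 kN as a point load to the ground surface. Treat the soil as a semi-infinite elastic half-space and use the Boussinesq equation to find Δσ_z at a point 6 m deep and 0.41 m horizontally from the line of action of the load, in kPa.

Boussinesq vertical stress below a point load on an elastic half-space:
Δσ_z = 3P/(2πz²) · [1 + (r/z)²]^(−5/2)
r/z = 0.41/6 = 0.068333; [1+(r/z)²]^(−5/2) = 0.98842.
Δσ_z = 3×2080/(2π×6²) × 0.98842 = 27.587 × 0.98842 = 27.27 kPa

Δσ_z ≈ 27.3 kPa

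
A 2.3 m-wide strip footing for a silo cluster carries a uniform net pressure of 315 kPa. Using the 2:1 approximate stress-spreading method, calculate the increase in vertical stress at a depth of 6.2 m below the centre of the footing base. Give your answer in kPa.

By the 2:1 method the load spreads at 1 horizontal : 2 vertical, so at depth z the loaded area has grown by z in each plan dimension:
Δσ = qB/(B+z) = 315×2.3/(2.3+6.2) = 85.235 kPa

Δσ_z ≈ 85.2 kPa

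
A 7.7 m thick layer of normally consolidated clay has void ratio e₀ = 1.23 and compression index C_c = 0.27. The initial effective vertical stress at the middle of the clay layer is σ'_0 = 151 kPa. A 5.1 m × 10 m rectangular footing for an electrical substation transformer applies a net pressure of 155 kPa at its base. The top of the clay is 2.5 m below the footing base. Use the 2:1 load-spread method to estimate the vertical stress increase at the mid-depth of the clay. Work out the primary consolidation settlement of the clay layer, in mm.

S_c ≈ 99.8 mm

Mid-depth of clay below the footing base: z = 2.5 + 7.7/2 = 6.35 m.
Stress increase at mid-clay by the 2:1 spreading method:
Δσ = qBL/((B+z)(L+z)) = 155×5.1×10/((5.1+6.35)(10+6.35)) = 42.226 kPa
Final effective stress: σ'_f = σ'_0 + Δσ = 151 + 42.226 = 193.23 kPa.
Normally consolidated clay, so the full stress increment lies on the virgin compression line:
S_c = C_c·H/(1+e₀)·log₁₀(σ'_f/σ'_0) = 0.27×7.7/(1+1.23)×log₁₀(193.23/151)
    = 0.93229 × 0.1071 = 0.09985 m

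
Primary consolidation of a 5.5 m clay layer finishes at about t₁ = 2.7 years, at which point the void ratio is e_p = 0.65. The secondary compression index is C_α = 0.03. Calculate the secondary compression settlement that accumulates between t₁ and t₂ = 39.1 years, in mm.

S_s ≈ 116 mm

Secondary compression: S_s = C_α·H/(1+e_p)·log₁₀(t₂/t₁)
S_s = 0.03×5.5/(1+0.65)×log₁₀(39.1/2.7)
    = 0.1 × 1.161 = 0.1161 m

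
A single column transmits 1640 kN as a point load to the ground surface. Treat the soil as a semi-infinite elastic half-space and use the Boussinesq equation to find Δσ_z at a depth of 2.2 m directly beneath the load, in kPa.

Δσ_z ≈ 162 kPa

Boussinesq vertical stress below a point load on an elastic half-space:
Δσ_z = 3P/(2πz²) · [1 + (r/z)²]^(−5/2)
r/z = 0/2.2 = 0; [1+(r/z)²]^(−5/2) = 1.
Δσ_z = 3×1640/(2π×2.2²) × 1 = 161.79 × 1 = 161.8 kPa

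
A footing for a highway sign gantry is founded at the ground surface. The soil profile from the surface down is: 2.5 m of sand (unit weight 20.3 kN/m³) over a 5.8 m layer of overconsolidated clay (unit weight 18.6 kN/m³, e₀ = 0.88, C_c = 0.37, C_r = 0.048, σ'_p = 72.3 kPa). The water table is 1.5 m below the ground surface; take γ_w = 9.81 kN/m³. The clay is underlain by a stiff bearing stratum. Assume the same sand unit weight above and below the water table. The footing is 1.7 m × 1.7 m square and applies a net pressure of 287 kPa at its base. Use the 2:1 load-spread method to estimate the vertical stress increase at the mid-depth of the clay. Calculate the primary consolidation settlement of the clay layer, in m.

S_c ≈ 0.0732 m

Mid-depth of clay below the ground surface: z = 2.5 + 5.8/2 = 5.4 m.
Total vertical stress at mid-clay: σ_v = 20.3×2.5 + 18.6×2.9 = 104.69 kPa.
Pore pressure: u = 9.81×(5.4 − 1.5) = 38.259 kPa.
Initial effective stress: σ'_0 = σ_v − u = 104.69 − 38.259 = 66.431 kPa.
Stress increase at mid-clay by the 2:1 spreading method:
Δσ = qBL/((B+z)(L+z)) = 287×1.7×1.7/((1.7+5.4)(1.7+5.4)) = 16.454 kPa
Final effective stress: σ'_f = 66.431 + 16.454 = 82.885 kPa.
σ'_f = 82.885 > σ'_p = 72.3 kPa, so the stress path crosses the preconsolidation pressure — recompression up to σ'_p, then virgin compression beyond:
S_c = H/(1+e₀)·[C_r·log₁₀(σ'_p/σ'_0) + C_c·log₁₀(σ'_f/σ'_p)]
    = 5.8/1.88 × [0.048×log₁₀(72.3/66.431) + 0.37×log₁₀(82.885/72.3)]
    = 3.0851 × [0.0017648 + 0.021955] = 0.07318 m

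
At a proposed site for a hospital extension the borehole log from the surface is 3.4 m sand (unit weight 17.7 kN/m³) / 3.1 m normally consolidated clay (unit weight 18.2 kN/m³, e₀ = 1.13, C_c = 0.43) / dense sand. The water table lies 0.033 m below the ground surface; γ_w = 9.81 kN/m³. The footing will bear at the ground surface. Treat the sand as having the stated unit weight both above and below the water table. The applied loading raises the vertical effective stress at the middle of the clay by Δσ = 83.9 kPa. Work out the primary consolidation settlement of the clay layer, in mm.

Mid-depth of clay below the ground surface: z = 3.4 + 3.1/2 = 4.95 m.
Total vertical stress at mid-clay: σ_v = 17.7×3.4 + 18.2×1.55 = 88.39 kPa.
Pore pressure: u = 9.81×(4.95 − 0.033) = 48.236 kPa.
Initial effective stress: σ'_0 = σ_v − u = 88.39 − 48.236 = 40.154 kPa.
Final effective stress: σ'_f = σ'_0 + Δσ = 40.154 + 83.9 = 124.05 kPa.
Normally consolidated clay, so the full stress increment lies on the virgin compression line:
S_c = C_c·H/(1+e₀)·log₁₀(σ'_f/σ'_0) = 0.43×3.1/(1+1.13)×log₁₀(124.05/40.154)
    = 0.62582 × 0.48987 = 0.3066 m

S_c ≈ 307 mm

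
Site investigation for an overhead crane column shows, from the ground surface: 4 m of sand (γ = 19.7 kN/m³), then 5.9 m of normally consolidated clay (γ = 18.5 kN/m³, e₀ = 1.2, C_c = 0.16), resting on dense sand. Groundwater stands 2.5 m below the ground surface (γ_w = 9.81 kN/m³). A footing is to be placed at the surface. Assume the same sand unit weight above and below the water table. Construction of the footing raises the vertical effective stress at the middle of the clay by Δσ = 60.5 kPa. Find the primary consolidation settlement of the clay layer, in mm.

Mid-depth of clay below the ground surface: z = 4 + 5.9/2 = 6.95 m.
Total vertical stress at mid-clay: σ_v = 19.7×4 + 18.5×2.95 = 133.38 kPa.
Pore pressure: u = 9.81×(6.95 − 2.5) = 43.655 kPa.
Initial effective stress: σ'_0 = σ_v − u = 133.38 − 43.655 = 89.725 kPa.
Final effective stress: σ'_f = σ'_0 + Δσ = 89.725 + 60.5 = 150.22 kPa.
Normally consolidated clay, so the full stress increment lies on the virgin compression line:
S_c = C_c·H/(1+e₀)·log₁₀(σ'_f/σ'_0) = 0.16×5.9/(1+1.2)×log₁₀(150.22/89.725)
    = 0.42909 × 0.22381 = 0.09603 m

S_c ≈ 96 mm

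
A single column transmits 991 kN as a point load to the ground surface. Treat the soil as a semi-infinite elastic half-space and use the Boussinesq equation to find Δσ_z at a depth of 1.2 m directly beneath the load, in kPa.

Δσ_z ≈ 329 kPa

Boussinesq vertical stress below a point load on an elastic half-space:
Δσ_z = 3P/(2πz²) · [1 + (r/z)²]^(−5/2)
r/z = 0/1.2 = 0; [1+(r/z)²]^(−5/2) = 1.
Δσ_z = 3×991/(2π×1.2²) × 1 = 328.59 × 1 = 328.6 kPa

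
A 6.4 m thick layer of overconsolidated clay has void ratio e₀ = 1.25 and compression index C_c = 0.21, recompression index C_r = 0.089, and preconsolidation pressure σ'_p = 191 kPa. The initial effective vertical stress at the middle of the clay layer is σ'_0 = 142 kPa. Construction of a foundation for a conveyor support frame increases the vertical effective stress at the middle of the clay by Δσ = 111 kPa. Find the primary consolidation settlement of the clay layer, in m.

S_c ≈ 0.106 m

Final effective stress: σ'_f = 142 + 111 = 253 kPa.
σ'_f = 253 > σ'_p = 191 kPa, so the stress path crosses the preconsolidation pressure — recompression up to σ'_p, then virgin compression beyond:
S_c = H/(1+e₀)·[C_r·log₁₀(σ'_p/σ'_0) + C_c·log₁₀(σ'_f/σ'_p)]
    = 6.4/2.25 × [0.089×log₁₀(191/142) + 0.21×log₁₀(253/191)]
    = 2.8444 × [0.011458 + 0.025638] = 0.1055 m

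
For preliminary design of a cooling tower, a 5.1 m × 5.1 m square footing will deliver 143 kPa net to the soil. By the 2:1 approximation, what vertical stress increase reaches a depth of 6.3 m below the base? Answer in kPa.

Δσ_z ≈ 28.6 kPa

By the 2:1 method the load spreads at 1 horizontal : 2 vertical, so at depth z the loaded area has grown by z in each plan dimension:
Δσ = qBL/((B+z)(L+z)) = 143×5.1×5.1/((5.1+6.3)(5.1+6.3)) = 28.62 kPa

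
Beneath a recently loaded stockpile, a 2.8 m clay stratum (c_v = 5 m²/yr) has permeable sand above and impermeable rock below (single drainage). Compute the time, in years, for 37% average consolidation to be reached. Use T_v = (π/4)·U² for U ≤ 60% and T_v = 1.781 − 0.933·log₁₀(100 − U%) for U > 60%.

t ≈ 0.169 years

Drainage path length: H_d = H = 2.8 m (single drainage).
U ≤ 60%: T_v = (π/4)·U² = (π/4)×0.37² = 0.10752.
t = T_v·H_d²/c_v = 0.10752×2.8²/5 = 0.1686 years.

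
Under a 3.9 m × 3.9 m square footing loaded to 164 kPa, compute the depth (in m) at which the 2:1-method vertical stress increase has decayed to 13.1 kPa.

z ≈ 9.9 m

2:1 spreading — at depth z the loaded area has grown by z in each plan dimension:
qB²/(B+z)² = Δσ_z ⇒ z = B(√(q/Δσ_z) − 1) = 3.9×(√(164/13.1) − 1) = 9.899 m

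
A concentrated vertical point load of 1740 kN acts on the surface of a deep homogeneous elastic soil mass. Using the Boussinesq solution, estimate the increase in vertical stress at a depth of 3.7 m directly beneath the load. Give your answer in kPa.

Δσ_z ≈ 60.7 kPa

Boussinesq vertical stress below a point load on an elastic half-space:
Δσ_z = 3P/(2πz²) · [1 + (r/z)²]^(−5/2)
r/z = 0/3.7 = 0; [1+(r/z)²]^(−5/2) = 1.
Δσ_z = 3×1740/(2π×3.7²) × 1 = 60.686 × 1 = 60.69 kPa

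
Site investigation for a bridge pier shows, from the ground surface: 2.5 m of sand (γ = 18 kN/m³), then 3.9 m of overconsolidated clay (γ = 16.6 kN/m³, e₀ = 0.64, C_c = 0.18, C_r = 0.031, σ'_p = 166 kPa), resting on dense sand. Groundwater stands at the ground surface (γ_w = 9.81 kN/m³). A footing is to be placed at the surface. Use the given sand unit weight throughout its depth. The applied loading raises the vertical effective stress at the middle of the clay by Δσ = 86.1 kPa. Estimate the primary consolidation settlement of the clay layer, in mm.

Mid-depth of clay below the ground surface: z = 2.5 + 3.9/2 = 4.45 m.
Total vertical stress at mid-clay: σ_v = 18×2.5 + 16.6×1.95 = 77.37 kPa.
Pore pressure: u = 9.81×(4.45 − 0) = 43.655 kPa.
Initial effective stress: σ'_0 = σ_v − u = 77.37 − 43.655 = 33.715 kPa.
Final effective stress: σ'_f = 33.715 + 86.1 = 119.81 kPa.
σ'_f = 119.81 ≤ σ'_p = 166 kPa, so the clay remains overconsolidated and only the recompression index applies:
S_c = C_r·H/(1+e₀)·log₁₀(σ'_f/σ'_0) = 0.031×3.9/1.64×log₁₀(119.81/33.715)
    = 0.073718 × 0.55067 = 0.04059 m

S_c ≈ 40.6 mm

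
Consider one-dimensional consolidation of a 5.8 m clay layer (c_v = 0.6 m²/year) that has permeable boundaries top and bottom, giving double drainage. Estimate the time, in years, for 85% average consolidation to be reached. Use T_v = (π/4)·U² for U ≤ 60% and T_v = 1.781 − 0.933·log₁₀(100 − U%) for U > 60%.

Drainage path length: H_d = H/2 = 2.9 m (double drainage).
U > 60%: T_v = 1.781 − 0.933·log₁₀(100 − 85) = 0.68371.
t = T_v·H_d²/c_v = 0.68371×2.9²/0.6 = 9.583 years.

t ≈ 9.58 years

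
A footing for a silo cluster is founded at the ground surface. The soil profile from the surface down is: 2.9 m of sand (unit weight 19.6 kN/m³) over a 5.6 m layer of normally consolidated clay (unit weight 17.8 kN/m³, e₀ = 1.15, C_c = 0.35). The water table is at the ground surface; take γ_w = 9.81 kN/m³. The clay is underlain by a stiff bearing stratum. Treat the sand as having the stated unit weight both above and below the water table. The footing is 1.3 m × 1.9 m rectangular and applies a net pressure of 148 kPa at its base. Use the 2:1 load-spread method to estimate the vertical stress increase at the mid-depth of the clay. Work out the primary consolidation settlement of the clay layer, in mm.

S_c ≈ 50.3 mm

Mid-depth of clay below the ground surface: z = 2.9 + 5.6/2 = 5.7 m.
Total vertical stress at mid-clay: σ_v = 19.6×2.9 + 17.8×2.8 = 106.68 kPa.
Pore pressure: u = 9.81×(5.7 − 0) = 55.917 kPa.
Initial effective stress: σ'_0 = σ_v − u = 106.68 − 55.917 = 50.763 kPa.
Stress increase at mid-clay by the 2:1 spreading method:
Δσ = qBL/((B+z)(L+z)) = 148×1.3×1.9/((1.3+5.7)(1.9+5.7)) = 6.8714 kPa
Final effective stress: σ'_f = σ'_0 + Δσ = 50.763 + 6.8714 = 57.634 kPa.
Normally consolidated clay, so the full stress increment lies on the virgin compression line:
S_c = C_c·H/(1+e₀)·log₁₀(σ'_f/σ'_0) = 0.35×5.6/(1+1.15)×log₁₀(57.634/50.763)
    = 0.91163 × 0.055131 = 0.05026 m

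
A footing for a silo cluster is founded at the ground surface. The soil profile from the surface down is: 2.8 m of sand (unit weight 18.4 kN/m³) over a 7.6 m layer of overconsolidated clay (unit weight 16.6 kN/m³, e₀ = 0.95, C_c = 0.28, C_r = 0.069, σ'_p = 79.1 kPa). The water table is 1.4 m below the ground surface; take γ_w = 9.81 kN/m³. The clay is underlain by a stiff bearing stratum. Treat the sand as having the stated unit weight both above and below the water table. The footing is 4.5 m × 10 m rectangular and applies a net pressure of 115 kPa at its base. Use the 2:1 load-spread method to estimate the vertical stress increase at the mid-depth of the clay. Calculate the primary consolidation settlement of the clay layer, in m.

S_c ≈ 0.0954 m

Mid-depth of clay below the ground surface: z = 2.8 + 7.6/2 = 6.6 m.
Total vertical stress at mid-clay: σ_v = 18.4×2.8 + 16.6×3.8 = 114.6 kPa.
Pore pressure: u = 9.81×(6.6 − 1.4) = 51.012 kPa.
Initial effective stress: σ'_0 = σ_v − u = 114.6 − 51.012 = 63.588 kPa.
Stress increase at mid-clay by the 2:1 spreading method:
Δσ = qBL/((B+z)(L+z)) = 115×4.5×10/((4.5+6.6)(10+6.6)) = 28.085 kPa
Final effective stress: σ'_f = 63.588 + 28.085 = 91.673 kPa.
σ'_f = 91.673 > σ'_p = 79.1 kPa, so the stress path crosses the preconsolidation pressure — recompression up to σ'_p, then virgin compression beyond:
S_c = H/(1+e₀)·[C_r·log₁₀(σ'_p/σ'_0) + C_c·log₁₀(σ'_f/σ'_p)]
    = 7.6/1.95 × [0.069×log₁₀(79.1/63.588) + 0.28×log₁₀(91.673/79.1)]
    = 3.8974 × [0.0065413 + 0.017938] = 0.09541 m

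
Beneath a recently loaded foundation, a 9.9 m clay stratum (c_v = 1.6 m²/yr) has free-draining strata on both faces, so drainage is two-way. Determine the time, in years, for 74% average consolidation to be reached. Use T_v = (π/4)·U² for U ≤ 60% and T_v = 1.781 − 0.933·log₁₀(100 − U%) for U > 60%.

Drainage path length: H_d = H/2 = 4.95 m (double drainage).
U > 60%: T_v = 1.781 − 0.933·log₁₀(100 − 74) = 0.46083.
t = T_v·H_d²/c_v = 0.46083×4.95²/1.6 = 7.057 years.

t ≈ 7.06 years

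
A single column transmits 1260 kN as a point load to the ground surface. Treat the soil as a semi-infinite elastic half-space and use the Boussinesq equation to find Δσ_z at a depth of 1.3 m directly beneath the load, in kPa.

Δσ_z ≈ 356 kPa

Boussinesq vertical stress below a point load on an elastic half-space:
Δσ_z = 3P/(2πz²) · [1 + (r/z)²]^(−5/2)
r/z = 0/1.3 = 0; [1+(r/z)²]^(−5/2) = 1.
Δσ_z = 3×1260/(2π×1.3²) × 1 = 355.98 × 1 = 356 kPa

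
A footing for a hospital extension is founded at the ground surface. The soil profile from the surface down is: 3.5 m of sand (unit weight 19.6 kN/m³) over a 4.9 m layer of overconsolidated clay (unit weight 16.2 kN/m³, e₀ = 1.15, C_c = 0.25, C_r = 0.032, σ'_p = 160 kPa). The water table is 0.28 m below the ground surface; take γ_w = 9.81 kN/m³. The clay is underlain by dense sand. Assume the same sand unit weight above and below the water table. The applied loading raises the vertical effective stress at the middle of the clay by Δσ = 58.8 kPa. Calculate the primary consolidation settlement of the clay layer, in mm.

Mid-depth of clay below the ground surface: z = 3.5 + 4.9/2 = 5.95 m.
Total vertical stress at mid-clay: σ_v = 19.6×3.5 + 16.2×2.45 = 108.29 kPa.
Pore pressure: u = 9.81×(5.95 − 0.28) = 55.623 kPa.
Initial effective stress: σ'_0 = σ_v − u = 108.29 − 55.623 = 52.667 kPa.
Final effective stress: σ'_f = 52.667 + 58.8 = 111.47 kPa.
σ'_f = 111.47 ≤ σ'_p = 160 kPa, so the clay remains overconsolidated and only the recompression index applies:
S_c = C_r·H/(1+e₀)·log₁₀(σ'_f/σ'_0) = 0.032×4.9/2.15×log₁₀(111.47/52.667)
    = 0.072931 × 0.32562 = 0.02375 m

S_c ≈ 23.7 mm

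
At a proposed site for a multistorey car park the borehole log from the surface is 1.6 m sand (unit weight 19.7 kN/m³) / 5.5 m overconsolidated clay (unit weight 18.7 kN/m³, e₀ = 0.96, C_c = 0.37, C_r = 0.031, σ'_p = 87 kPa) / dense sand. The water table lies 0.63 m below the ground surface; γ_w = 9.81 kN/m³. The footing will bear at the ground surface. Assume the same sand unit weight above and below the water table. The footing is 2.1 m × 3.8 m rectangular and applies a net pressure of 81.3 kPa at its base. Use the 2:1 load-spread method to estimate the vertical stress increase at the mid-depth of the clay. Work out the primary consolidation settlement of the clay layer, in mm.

Mid-depth of clay below the ground surface: z = 1.6 + 5.5/2 = 4.35 m.
Total vertical stress at mid-clay: σ_v = 19.7×1.6 + 18.7×2.75 = 82.945 kPa.
Pore pressure: u = 9.81×(4.35 − 0.63) = 36.493 kPa.
Initial effective stress: σ'_0 = σ_v − u = 82.945 − 36.493 = 46.452 kPa.
Stress increase at mid-clay by the 2:1 spreading method:
Δσ = qBL/((B+z)(L+z)) = 81.3×2.1×3.8/((2.1+4.35)(3.8+4.35)) = 12.342 kPa
Final effective stress: σ'_f = 46.452 + 12.342 = 58.794 kPa.
σ'_f = 58.794 ≤ σ'_p = 87 kPa, so the clay remains overconsolidated and only the recompression index applies:
S_c = C_r·H/(1+e₀)·log₁₀(σ'_f/σ'_0) = 0.031×5.5/1.96×log₁₀(58.794/46.452)
    = 0.086989 × 0.10233 = 0.008902 m

S_c ≈ 8.9 mm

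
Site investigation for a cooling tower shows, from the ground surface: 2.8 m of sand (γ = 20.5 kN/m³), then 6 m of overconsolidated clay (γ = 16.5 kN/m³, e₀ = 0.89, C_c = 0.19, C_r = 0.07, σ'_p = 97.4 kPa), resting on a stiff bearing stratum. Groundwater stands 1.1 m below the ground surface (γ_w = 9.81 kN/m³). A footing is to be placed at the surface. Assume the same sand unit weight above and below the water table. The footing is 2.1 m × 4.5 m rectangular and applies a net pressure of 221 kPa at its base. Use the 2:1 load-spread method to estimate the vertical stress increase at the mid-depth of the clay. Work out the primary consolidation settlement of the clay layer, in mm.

Mid-depth of clay below the ground surface: z = 2.8 + 6/2 = 5.8 m.
Total vertical stress at mid-clay: σ_v = 20.5×2.8 + 16.5×3 = 106.9 kPa.
Pore pressure: u = 9.81×(5.8 − 1.1) = 46.107 kPa.
Initial effective stress: σ'_0 = σ_v − u = 106.9 − 46.107 = 60.793 kPa.
Stress increase at mid-clay by the 2:1 spreading method:
Δσ = qBL/((B+z)(L+z)) = 221×2.1×4.5/((2.1+5.8)(4.5+5.8)) = 25.666 kPa
Final effective stress: σ'_f = 60.793 + 25.666 = 86.459 kPa.
σ'_f = 86.459 ≤ σ'_p = 97.4 kPa, so the clay remains overconsolidated and only the recompression index applies:
S_c = C_r·H/(1+e₀)·log₁₀(σ'_f/σ'_0) = 0.07×6/1.89×log₁₀(86.459/60.793)
    = 0.22222 × 0.15296 = 0.03399 m

S_c ≈ 34 mm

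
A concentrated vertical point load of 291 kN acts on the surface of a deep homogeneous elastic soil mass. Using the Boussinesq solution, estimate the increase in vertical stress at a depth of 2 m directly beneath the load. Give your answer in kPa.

Boussinesq vertical stress below a point load on an elastic half-space:
Δσ_z = 3P/(2πz²) · [1 + (r/z)²]^(−5/2)
r/z = 0/2 = 0; [1+(r/z)²]^(−5/2) = 1.
Δσ_z = 3×291/(2π×2²) × 1 = 34.736 × 1 = 34.74 kPa

Δσ_z ≈ 34.7 kPa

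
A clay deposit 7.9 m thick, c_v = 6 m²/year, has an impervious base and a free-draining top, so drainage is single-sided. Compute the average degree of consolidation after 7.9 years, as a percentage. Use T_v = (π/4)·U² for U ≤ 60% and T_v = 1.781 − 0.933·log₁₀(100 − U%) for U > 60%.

U ≈ 87.6 %

Drainage path length: H_d = H = 7.9 m (single drainage).
T_v = c_v·t/H_d² = 6×7.9/7.9² = 0.75949.
T_v = 0.75949 corresponds to the U > 60% branch:
U = 1 − 10^((1.781 − T_v)/0.933)/100 = 0.8756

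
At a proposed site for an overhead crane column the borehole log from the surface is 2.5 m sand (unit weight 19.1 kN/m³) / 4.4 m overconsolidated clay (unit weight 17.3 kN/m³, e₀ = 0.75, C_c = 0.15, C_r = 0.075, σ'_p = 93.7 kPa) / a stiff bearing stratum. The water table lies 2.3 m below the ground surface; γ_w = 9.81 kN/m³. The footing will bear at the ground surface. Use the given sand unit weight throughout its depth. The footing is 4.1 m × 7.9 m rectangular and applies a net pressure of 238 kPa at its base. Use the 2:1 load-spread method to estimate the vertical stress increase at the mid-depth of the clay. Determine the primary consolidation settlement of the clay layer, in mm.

Mid-depth of clay below the ground surface: z = 2.5 + 4.4/2 = 4.7 m.
Total vertical stress at mid-clay: σ_v = 19.1×2.5 + 17.3×2.2 = 85.81 kPa.
Pore pressure: u = 9.81×(4.7 − 2.3) = 23.544 kPa.
Initial effective stress: σ'_0 = σ_v − u = 85.81 − 23.544 = 62.266 kPa.
Stress increase at mid-clay by the 2:1 spreading method:
Δσ = qBL/((B+z)(L+z)) = 238×4.1×7.9/((4.1+4.7)(7.9+4.7)) = 69.524 kPa
Final effective stress: σ'_f = 62.266 + 69.524 = 131.79 kPa.
σ'_f = 131.79 > σ'_p = 93.7 kPa, so the stress path crosses the preconsolidation pressure — recompression up to σ'_p, then virgin compression beyond:
S_c = H/(1+e₀)·[C_r·log₁₀(σ'_p/σ'_0) + C_c·log₁₀(σ'_f/σ'_p)]
    = 4.4/1.75 × [0.075×log₁₀(93.7/62.266) + 0.15×log₁₀(131.79/93.7)]
    = 2.5143 × [0.013312 + 0.022221] = 0.08934 m

S_c ≈ 89.3 mm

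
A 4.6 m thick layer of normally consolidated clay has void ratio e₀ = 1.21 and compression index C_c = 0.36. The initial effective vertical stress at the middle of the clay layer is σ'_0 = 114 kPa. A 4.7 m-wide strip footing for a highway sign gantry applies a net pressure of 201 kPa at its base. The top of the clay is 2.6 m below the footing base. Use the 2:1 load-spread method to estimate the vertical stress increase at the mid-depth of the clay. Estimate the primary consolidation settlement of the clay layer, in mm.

S_c ≈ 203 mm

Mid-depth of clay below the footing base: z = 2.6 + 4.6/2 = 4.9 m.
Stress increase at mid-clay by the 2:1 spreading method:
Δσ = qB/(B+z) = 201×4.7/(4.7+4.9) = 98.406 kPa
Final effective stress: σ'_f = σ'_0 + Δσ = 114 + 98.406 = 212.41 kPa.
Normally consolidated clay, so the full stress increment lies on the virgin compression line:
S_c = C_c·H/(1+e₀)·log₁₀(σ'_f/σ'_0) = 0.36×4.6/(1+1.21)×log₁₀(212.41/114)
    = 0.74932 × 0.27027 = 0.2025 m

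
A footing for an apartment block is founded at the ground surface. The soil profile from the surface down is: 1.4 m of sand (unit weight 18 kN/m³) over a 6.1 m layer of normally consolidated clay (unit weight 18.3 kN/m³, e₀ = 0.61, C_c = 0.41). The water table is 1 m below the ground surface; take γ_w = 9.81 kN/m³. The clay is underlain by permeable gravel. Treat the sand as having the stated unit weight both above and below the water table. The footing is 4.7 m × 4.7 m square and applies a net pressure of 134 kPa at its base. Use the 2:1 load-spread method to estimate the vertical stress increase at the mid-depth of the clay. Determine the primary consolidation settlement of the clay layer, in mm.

Mid-depth of clay below the ground surface: z = 1.4 + 6.1/2 = 4.45 m.
Total vertical stress at mid-clay: σ_v = 18×1.4 + 18.3×3.05 = 81.015 kPa.
Pore pressure: u = 9.81×(4.45 − 1) = 33.845 kPa.
Initial effective stress: σ'_0 = σ_v − u = 81.015 − 33.845 = 47.17 kPa.
Stress increase at mid-clay by the 2:1 spreading method:
Δσ = qBL/((B+z)(L+z)) = 134×4.7×4.7/((4.7+4.45)(4.7+4.45)) = 35.356 kPa
Final effective stress: σ'_f = σ'_0 + Δσ = 47.17 + 35.356 = 82.526 kPa.
Normally consolidated clay, so the full stress increment lies on the virgin compression line:
S_c = C_c·H/(1+e₀)·log₁₀(σ'_f/σ'_0) = 0.41×6.1/(1+0.61)×log₁₀(82.526/47.17)
    = 1.5534 × 0.24292 = 0.3774 m

S_c ≈ 377 mm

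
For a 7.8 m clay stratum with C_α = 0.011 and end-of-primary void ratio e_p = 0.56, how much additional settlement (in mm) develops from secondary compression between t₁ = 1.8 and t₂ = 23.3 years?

S_s ≈ 61.2 mm

Secondary compression: S_s = C_α·H/(1+e_p)·log₁₀(t₂/t₁)
S_s = 0.011×7.8/(1+0.56)×log₁₀(23.3/1.8)
    = 0.055 × 1.112 = 0.06116 m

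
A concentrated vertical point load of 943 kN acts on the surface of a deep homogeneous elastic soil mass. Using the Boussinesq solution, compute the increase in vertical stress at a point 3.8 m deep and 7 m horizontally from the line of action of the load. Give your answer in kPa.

Δσ_z ≈ 0.771 kPa

Boussinesq vertical stress below a point load on an elastic half-space:
Δσ_z = 3P/(2πz²) · [1 + (r/z)²]^(−5/2)
r/z = 7/3.8 = 1.8421; [1+(r/z)²]^(−5/2) = 0.024718.
Δσ_z = 3×943/(2π×3.8²) × 0.024718 = 31.181 × 0.024718 = 0.7707 kPa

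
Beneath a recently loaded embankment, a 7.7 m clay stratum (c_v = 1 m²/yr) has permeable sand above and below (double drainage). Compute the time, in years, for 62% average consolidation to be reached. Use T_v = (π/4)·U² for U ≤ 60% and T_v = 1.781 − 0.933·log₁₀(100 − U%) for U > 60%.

t ≈ 4.55 years

Drainage path length: H_d = H/2 = 3.85 m (double drainage).
U > 60%: T_v = 1.781 − 0.933·log₁₀(100 − 62) = 0.30706.
t = T_v·H_d²/c_v = 0.30706×3.85²/1 = 4.551 years.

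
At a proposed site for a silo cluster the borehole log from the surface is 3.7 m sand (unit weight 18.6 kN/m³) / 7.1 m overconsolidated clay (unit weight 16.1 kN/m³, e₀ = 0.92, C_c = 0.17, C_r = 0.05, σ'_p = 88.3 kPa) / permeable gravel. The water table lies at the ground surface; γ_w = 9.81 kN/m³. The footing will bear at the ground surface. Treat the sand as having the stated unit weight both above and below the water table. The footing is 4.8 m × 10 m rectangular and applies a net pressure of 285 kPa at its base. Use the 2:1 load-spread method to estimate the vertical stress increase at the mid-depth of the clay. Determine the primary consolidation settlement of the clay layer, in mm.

Mid-depth of clay below the ground surface: z = 3.7 + 7.1/2 = 7.25 m.
Total vertical stress at mid-clay: σ_v = 18.6×3.7 + 16.1×3.55 = 125.98 kPa.
Pore pressure: u = 9.81×(7.25 − 0) = 71.123 kPa.
Initial effective stress: σ'_0 = σ_v − u = 125.98 − 71.123 = 54.857 kPa.
Stress increase at mid-clay by the 2:1 spreading method:
Δσ = qBL/((B+z)(L+z)) = 285×4.8×10/((4.8+7.25)(10+7.25)) = 65.813 kPa
Final effective stress: σ'_f = 54.857 + 65.813 = 120.67 kPa.
σ'_f = 120.67 > σ'_p = 88.3 kPa, so the stress path crosses the preconsolidation pressure — recompression up to σ'_p, then virgin compression beyond:
S_c = H/(1+e₀)·[C_r·log₁₀(σ'_p/σ'_0) + C_c·log₁₀(σ'_f/σ'_p)]
    = 7.1/1.92 × [0.05×log₁₀(88.3/54.857) + 0.17×log₁₀(120.67/88.3)]
    = 3.6979 × [0.010336 + 0.023059] = 0.1235 m

S_c ≈ 123 mm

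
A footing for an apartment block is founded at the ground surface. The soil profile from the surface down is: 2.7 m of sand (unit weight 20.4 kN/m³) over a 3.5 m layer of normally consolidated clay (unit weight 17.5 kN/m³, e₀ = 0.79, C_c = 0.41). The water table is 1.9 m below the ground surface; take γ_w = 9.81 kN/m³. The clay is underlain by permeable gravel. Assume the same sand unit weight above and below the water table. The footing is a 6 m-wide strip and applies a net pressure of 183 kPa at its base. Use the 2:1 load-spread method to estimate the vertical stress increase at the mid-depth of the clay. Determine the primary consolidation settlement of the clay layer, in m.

S_c ≈ 0.35 m

Mid-depth of clay below the ground surface: z = 2.7 + 3.5/2 = 4.45 m.
Total vertical stress at mid-clay: σ_v = 20.4×2.7 + 17.5×1.75 = 85.705 kPa.
Pore pressure: u = 9.81×(4.45 − 1.9) = 25.015 kPa.
Initial effective stress: σ'_0 = σ_v − u = 85.705 − 25.015 = 60.69 kPa.
Stress increase at mid-clay by the 2:1 spreading method:
Δσ = qB/(B+z) = 183×6/(6+4.45) = 105.07 kPa
Final effective stress: σ'_f = σ'_0 + Δσ = 60.69 + 105.07 = 165.76 kPa.
Normally consolidated clay, so the full stress increment lies on the virgin compression line:
S_c = C_c·H/(1+e₀)·log₁₀(σ'_f/σ'_0) = 0.41×3.5/(1+0.79)×log₁₀(165.76/60.69)
    = 0.80168 × 0.43636 = 0.3498 m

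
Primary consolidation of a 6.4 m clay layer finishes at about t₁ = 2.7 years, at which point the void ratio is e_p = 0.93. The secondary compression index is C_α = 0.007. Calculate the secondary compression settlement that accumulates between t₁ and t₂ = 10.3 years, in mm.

S_s ≈ 13.5 mm

Secondary compression: S_s = C_α·H/(1+e_p)·log₁₀(t₂/t₁)
S_s = 0.007×6.4/(1+0.93)×log₁₀(10.3/2.7)
    = 0.02321 × 0.5815 = 0.0135 m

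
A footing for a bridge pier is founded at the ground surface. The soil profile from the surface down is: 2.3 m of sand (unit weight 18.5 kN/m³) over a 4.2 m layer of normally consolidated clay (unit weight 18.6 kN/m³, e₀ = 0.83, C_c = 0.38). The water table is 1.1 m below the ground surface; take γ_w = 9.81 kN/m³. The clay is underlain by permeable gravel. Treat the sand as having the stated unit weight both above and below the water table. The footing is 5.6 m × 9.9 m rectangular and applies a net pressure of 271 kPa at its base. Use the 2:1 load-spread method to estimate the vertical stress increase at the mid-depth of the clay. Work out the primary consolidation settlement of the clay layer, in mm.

S_c ≈ 433 mm

Mid-depth of clay below the ground surface: z = 2.3 + 4.2/2 = 4.4 m.
Total vertical stress at mid-clay: σ_v = 18.5×2.3 + 18.6×2.1 = 81.61 kPa.
Pore pressure: u = 9.81×(4.4 − 1.1) = 32.373 kPa.
Initial effective stress: σ'_0 = σ_v − u = 81.61 − 32.373 = 49.237 kPa.
Stress increase at mid-clay by the 2:1 spreading method:
Δσ = qBL/((B+z)(L+z)) = 271×5.6×9.9/((5.6+4.4)(9.9+4.4)) = 105.06 kPa
Final effective stress: σ'_f = σ'_0 + Δσ = 49.237 + 105.06 = 154.3 kPa.
Normally consolidated clay, so the full stress increment lies on the virgin compression line:
S_c = C_c·H/(1+e₀)·log₁₀(σ'_f/σ'_0) = 0.38×4.2/(1+0.83)×log₁₀(154.3/49.237)
    = 0.87213 × 0.49607 = 0.4326 m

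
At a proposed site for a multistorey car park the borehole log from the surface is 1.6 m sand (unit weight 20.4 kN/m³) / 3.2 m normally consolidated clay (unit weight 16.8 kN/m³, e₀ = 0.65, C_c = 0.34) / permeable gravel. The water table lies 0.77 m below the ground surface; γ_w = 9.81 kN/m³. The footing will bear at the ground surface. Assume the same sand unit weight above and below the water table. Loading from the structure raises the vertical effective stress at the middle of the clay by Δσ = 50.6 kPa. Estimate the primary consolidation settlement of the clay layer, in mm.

S_c ≈ 253 mm

Mid-depth of clay below the ground surface: z = 1.6 + 3.2/2 = 3.2 m.
Total vertical stress at mid-clay: σ_v = 20.4×1.6 + 16.8×1.6 = 59.52 kPa.
Pore pressure: u = 9.81×(3.2 − 0.77) = 23.838 kPa.
Initial effective stress: σ'_0 = σ_v − u = 59.52 − 23.838 = 35.682 kPa.
Final effective stress: σ'_f = σ'_0 + Δσ = 35.682 + 50.6 = 86.282 kPa.
Normally consolidated clay, so the full stress increment lies on the virgin compression line:
S_c = C_c·H/(1+e₀)·log₁₀(σ'_f/σ'_0) = 0.34×3.2/(1+0.65)×log₁₀(86.282/35.682)
    = 0.65939 × 0.38347 = 0.2529 m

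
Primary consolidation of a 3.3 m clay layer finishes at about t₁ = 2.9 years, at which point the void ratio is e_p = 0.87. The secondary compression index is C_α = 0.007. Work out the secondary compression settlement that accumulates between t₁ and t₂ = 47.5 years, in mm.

Secondary compression: S_s = C_α·H/(1+e_p)·log₁₀(t₂/t₁)
S_s = 0.007×3.3/(1+0.87)×log₁₀(47.5/2.9)
    = 0.01235 × 1.214 = 0.015 m

S_s ≈ 15 mm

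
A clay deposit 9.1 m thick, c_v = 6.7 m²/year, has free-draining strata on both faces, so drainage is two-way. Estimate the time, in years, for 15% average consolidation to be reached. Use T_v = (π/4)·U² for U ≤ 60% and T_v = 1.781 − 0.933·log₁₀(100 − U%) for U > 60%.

Drainage path length: H_d = H/2 = 4.55 m (double drainage).
U ≤ 60%: T_v = (π/4)·U² = (π/4)×0.15² = 0.017671.
t = T_v·H_d²/c_v = 0.017671×4.55²/6.7 = 0.0546 years.

t ≈ 0.0546 years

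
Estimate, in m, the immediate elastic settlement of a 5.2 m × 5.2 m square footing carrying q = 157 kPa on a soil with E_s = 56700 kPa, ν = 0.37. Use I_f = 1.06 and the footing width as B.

Immediate (elastic) settlement: S_e = q·B·(1−ν²)/E_s · I_f.
S_e = 157 × 5.2 × (1 − 0.37²) / 56700 × 1.06
    = 157 × 5.2 × 0.8631 / 56700 × 1.06
    = 0.01317 m

S_e ≈ 0.0132 m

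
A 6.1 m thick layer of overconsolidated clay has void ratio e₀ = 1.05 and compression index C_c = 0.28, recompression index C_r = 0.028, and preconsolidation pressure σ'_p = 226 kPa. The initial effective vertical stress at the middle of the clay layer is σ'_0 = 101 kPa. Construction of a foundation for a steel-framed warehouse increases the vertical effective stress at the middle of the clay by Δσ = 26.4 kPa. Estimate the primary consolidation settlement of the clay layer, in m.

Final effective stress: σ'_f = 101 + 26.4 = 127.4 kPa.
σ'_f = 127.4 ≤ σ'_p = 226 kPa, so the clay remains overconsolidated and only the recompression index applies:
S_c = C_r·H/(1+e₀)·log₁₀(σ'_f/σ'_0) = 0.028×6.1/2.05×log₁₀(127.4/101)
    = 0.083317 × 0.10085 = 0.008402 m

S_c ≈ 0.0084 m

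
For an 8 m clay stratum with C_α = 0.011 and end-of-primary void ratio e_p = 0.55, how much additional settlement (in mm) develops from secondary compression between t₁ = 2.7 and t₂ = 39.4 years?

S_s ≈ 66.1 mm

Secondary compression: S_s = C_α·H/(1+e_p)·log₁₀(t₂/t₁)
S_s = 0.011×8/(1+0.55)×log₁₀(39.4/2.7)
    = 0.05677 × 1.164 = 0.06609 m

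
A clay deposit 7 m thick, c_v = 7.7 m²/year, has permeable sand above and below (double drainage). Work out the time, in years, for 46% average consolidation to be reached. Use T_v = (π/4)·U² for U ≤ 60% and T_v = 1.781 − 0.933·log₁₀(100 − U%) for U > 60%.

t ≈ 0.264 years

Drainage path length: H_d = H/2 = 3.5 m (double drainage).
U ≤ 60%: T_v = (π/4)·U² = (π/4)×0.46² = 0.16619.
t = T_v·H_d²/c_v = 0.16619×3.5²/7.7 = 0.2644 years.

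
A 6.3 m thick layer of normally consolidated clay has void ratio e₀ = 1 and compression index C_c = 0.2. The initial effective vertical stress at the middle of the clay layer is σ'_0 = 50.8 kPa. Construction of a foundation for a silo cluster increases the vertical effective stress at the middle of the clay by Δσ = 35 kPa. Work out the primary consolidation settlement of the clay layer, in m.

S_c ≈ 0.143 m

Final effective stress: σ'_f = σ'_0 + Δσ = 50.8 + 35 = 85.8 kPa.
Normally consolidated clay, so the full stress increment lies on the virgin compression line:
S_c = C_c·H/(1+e₀)·log₁₀(σ'_f/σ'_0) = 0.2×6.3/(1+1)×log₁₀(85.8/50.8)
    = 0.63 × 0.22762 = 0.1434 m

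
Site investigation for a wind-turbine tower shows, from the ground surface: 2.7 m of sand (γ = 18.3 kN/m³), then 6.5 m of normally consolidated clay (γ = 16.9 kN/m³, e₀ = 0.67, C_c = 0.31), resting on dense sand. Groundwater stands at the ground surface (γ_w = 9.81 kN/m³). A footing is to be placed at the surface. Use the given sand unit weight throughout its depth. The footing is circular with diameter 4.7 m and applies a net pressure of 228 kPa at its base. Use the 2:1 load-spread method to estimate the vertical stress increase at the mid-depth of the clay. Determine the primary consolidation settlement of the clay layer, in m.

Mid-depth of clay below the ground surface: z = 2.7 + 6.5/2 = 5.95 m.
Total vertical stress at mid-clay: σ_v = 18.3×2.7 + 16.9×3.25 = 104.34 kPa.
Pore pressure: u = 9.81×(5.95 − 0) = 58.37 kPa.
Initial effective stress: σ'_0 = σ_v − u = 104.34 − 58.37 = 45.97 kPa.
Stress increase at mid-clay by the 2:1 spreading method:
Δσ ≈ qD²/(D+z)² = 228×4.7²/(4.7+5.95)² = 44.405 kPa
Final effective stress: σ'_f = σ'_0 + Δσ = 45.97 + 44.405 = 90.375 kPa.
Normally consolidated clay, so the full stress increment lies on the virgin compression line:
S_c = C_c·H/(1+e₀)·log₁₀(σ'_f/σ'_0) = 0.31×6.5/(1+0.67)×log₁₀(90.375/45.97)
    = 1.2066 × 0.29357 = 0.3542 m

S_c ≈ 0.354 m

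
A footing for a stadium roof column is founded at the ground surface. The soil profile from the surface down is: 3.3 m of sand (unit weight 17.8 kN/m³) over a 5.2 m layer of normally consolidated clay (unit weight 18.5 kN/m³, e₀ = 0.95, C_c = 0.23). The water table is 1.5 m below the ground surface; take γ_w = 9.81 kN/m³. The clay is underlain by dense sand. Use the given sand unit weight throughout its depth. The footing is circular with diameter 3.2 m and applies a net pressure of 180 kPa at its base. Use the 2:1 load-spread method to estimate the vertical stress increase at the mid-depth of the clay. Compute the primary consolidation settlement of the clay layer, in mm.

S_c ≈ 79.8 mm

Mid-depth of clay below the ground surface: z = 3.3 + 5.2/2 = 5.9 m.
Total vertical stress at mid-clay: σ_v = 17.8×3.3 + 18.5×2.6 = 106.84 kPa.
Pore pressure: u = 9.81×(5.9 − 1.5) = 43.164 kPa.
Initial effective stress: σ'_0 = σ_v − u = 106.84 − 43.164 = 63.676 kPa.
Stress increase at mid-clay by the 2:1 spreading method:
Δσ ≈ qD²/(D+z)² = 180×3.2²/(3.2+5.9)² = 22.258 kPa
Final effective stress: σ'_f = σ'_0 + Δσ = 63.676 + 22.258 = 85.934 kPa.
Normally consolidated clay, so the full stress increment lies on the virgin compression line:
S_c = C_c·H/(1+e₀)·log₁₀(σ'_f/σ'_0) = 0.23×5.2/(1+0.95)×log₁₀(85.934/63.676)
    = 0.61333 × 0.13019 = 0.07985 m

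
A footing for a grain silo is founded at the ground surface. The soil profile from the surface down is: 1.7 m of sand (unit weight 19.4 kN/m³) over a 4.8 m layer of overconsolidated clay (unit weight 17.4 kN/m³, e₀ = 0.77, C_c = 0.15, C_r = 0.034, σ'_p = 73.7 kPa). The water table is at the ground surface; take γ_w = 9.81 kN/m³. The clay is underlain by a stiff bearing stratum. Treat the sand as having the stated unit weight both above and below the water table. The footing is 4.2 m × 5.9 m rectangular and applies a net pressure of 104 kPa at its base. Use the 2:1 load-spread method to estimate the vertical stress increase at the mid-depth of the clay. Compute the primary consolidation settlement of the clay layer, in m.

Mid-depth of clay below the ground surface: z = 1.7 + 4.8/2 = 4.1 m.
Total vertical stress at mid-clay: σ_v = 19.4×1.7 + 17.4×2.4 = 74.74 kPa.
Pore pressure: u = 9.81×(4.1 − 0) = 40.221 kPa.
Initial effective stress: σ'_0 = σ_v − u = 74.74 − 40.221 = 34.519 kPa.
Stress increase at mid-clay by the 2:1 spreading method:
Δσ = qBL/((B+z)(L+z)) = 104×4.2×5.9/((4.2+4.1)(5.9+4.1)) = 31.05 kPa
Final effective stress: σ'_f = 34.519 + 31.05 = 65.569 kPa.
σ'_f = 65.569 ≤ σ'_p = 73.7 kPa, so the clay remains overconsolidated and only the recompression index applies:
S_c = C_r·H/(1+e₀)·log₁₀(σ'_f/σ'_0) = 0.034×4.8/1.77×log₁₀(65.569/34.519)
    = 0.092205 × 0.27864 = 0.02569 m

S_c ≈ 0.0257 m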